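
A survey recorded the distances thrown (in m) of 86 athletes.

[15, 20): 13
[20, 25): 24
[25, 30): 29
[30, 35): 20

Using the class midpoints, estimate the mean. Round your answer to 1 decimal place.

Midpoints: 17.5, 22.5, 27.5, 32.5
Σfm = 13×17.5 + 24×22.5 + 29×27.5 + 20×32.5 = 2215
n = Σf = 86
Mean = 2215 / 86 = 25.7558

25.8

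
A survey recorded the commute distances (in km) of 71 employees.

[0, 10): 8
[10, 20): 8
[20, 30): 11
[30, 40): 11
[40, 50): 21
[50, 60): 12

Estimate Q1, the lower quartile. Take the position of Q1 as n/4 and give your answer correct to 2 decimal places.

21.59

Cumulative frequencies: 8, 16, 27, 38, 59, 71
n = 71; position = n/4 = 17.75.
This falls in the class [20, 30): L = 20, F = 16, f = 11, h = 10.
Lower quartile ≈ 20 + ((17.75 − 16) / 11) × 10 = 21.5909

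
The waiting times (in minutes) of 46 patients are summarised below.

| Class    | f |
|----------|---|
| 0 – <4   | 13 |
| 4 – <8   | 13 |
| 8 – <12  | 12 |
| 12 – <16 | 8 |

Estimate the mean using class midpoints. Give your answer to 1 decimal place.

7.3

Midpoints: 2, 6, 10, 14
Σfm = 13×2 + 13×6 + 12×10 + 8×14 = 336
n = Σf = 46
Mean = 336 / 46 = 7.3043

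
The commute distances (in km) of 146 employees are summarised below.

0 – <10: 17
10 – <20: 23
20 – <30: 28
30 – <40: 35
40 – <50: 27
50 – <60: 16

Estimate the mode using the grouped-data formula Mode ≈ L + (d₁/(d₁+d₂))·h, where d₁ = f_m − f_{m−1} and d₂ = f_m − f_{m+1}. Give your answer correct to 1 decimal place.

Modal class: 30 – <40 (highest frequency 35).
d₁ = 35 − 28 = 7, d₂ = 35 − 27 = 8
Mode ≈ 30 + (7/(7+8)) × 10 = 30 + 4.6667 = 34.6667

34.7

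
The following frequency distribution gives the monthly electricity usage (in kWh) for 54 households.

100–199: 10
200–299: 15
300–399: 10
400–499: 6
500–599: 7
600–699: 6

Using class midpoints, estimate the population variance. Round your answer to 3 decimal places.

Midpoints: 149.5, 249.5, 349.5, 449.5, 549.5, 649.5
n = 54, Σfm = 19173, mean = 355.0556
Σfm² = 8235813.5
Σf(m − x̄)² = Σfm² − (Σfm)²/n = 8235813.5 − 19173²/54 = 1428333.3333
Population variance = 1428333.3333 / 54 = 26450.6173

26450.617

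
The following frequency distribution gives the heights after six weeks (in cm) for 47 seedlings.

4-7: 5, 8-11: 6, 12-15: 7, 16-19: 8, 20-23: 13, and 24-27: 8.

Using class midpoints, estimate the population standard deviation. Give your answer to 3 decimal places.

6.404

Midpoints: 5.5, 9.5, 13.5, 17.5, 21.5, 25.5
n = 47, Σfm = 802.5, mean = 17.0745
Σfm² = 15629.75
Σf(m − x̄)² = Σfm² − (Σfm)²/n = 15629.75 − 802.5²/47 = 1927.4894
Population variance = 1927.4894 / 47 = 41.0104
Standard deviation = √41.0104 = 6.4039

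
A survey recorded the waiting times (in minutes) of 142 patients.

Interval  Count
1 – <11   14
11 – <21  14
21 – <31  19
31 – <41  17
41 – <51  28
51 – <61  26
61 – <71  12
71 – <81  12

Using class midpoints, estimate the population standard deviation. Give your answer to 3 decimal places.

Midpoints: 6, 16, 26, 36, 46, 56, 66, 76
n = 142, Σfm = 5862, mean = 41.2817
Σfm² = 301332
Σf(m − x̄)² = Σfm² − (Σfm)²/n = 301332 − 5862²/142 = 59338.7324
Population variance = 59338.7324 / 142 = 417.8784
Standard deviation = √417.8784 = 20.4421

20.442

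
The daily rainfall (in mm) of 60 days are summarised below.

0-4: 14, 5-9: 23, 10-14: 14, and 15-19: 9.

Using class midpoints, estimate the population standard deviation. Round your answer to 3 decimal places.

4.941

Midpoints: 2, 7, 12, 17
n = 60, Σfm = 510, mean = 8.5000
Σfm² = 5800
Σf(m − x̄)² = Σfm² − (Σfm)²/n = 5800 − 510²/60 = 1465.0000
Population variance = 1465.0000 / 60 = 24.4167
Standard deviation = √24.4167 = 4.9413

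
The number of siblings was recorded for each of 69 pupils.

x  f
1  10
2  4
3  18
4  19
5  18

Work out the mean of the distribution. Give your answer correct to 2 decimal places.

Values: 1, 2, 3, 4, 5
Σfx = 10×1 + 4×2 + 18×3 + 19×4 + 18×5 = 238
n = Σf = 69
Mean = 238 / 69 = 3.4493

3.45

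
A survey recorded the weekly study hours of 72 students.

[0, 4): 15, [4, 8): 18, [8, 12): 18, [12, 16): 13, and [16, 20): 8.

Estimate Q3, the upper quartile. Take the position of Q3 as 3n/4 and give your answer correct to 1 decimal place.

Cumulative frequencies: 15, 33, 51, 64, 72
n = 72; position = 3n/4 = 54.
This falls in the class [12, 16): L = 12, F = 51, f = 13, h = 4.
Upper quartile ≈ 12 + ((54 − 51) / 13) × 4 = 12.9231

12.9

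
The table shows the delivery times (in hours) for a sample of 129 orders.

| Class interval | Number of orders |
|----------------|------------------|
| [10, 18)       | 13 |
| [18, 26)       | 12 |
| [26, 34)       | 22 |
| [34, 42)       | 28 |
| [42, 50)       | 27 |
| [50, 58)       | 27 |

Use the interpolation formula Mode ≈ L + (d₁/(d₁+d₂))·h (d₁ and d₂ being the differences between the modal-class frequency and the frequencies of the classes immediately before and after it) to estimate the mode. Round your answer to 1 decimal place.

40.9

Modal class: [34, 42) (highest frequency 28).
d₁ = 28 − 22 = 6, d₂ = 28 − 27 = 1
Mode ≈ 34 + (6/(6+1)) × 8 = 34 + 6.8571 = 40.8571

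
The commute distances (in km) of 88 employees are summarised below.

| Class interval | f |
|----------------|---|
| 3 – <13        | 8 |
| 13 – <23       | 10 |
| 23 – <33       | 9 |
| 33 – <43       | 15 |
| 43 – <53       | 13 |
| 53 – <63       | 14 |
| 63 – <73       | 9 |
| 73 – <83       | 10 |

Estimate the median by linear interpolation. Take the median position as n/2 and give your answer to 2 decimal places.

Cumulative frequencies: 8, 18, 27, 42, 55, 69, 78, 88
n = 88; position = n/2 = 44.
This falls in the class 43 – <53: L = 43, F = 42, f = 13, h = 10.
Median ≈ 43 + ((44 − 42) / 13) × 10 = 44.5385

44.54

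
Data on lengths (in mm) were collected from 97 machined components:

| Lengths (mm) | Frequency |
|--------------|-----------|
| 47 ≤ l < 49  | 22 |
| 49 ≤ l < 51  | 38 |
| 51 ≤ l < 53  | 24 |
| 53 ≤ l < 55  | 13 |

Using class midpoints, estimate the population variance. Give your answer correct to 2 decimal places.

3.71

Midpoints: 48, 50, 52, 54
n = 97, Σfm = 4906, mean = 50.5773
Σfm² = 248492
Σf(m − x̄)² = Σfm² − (Σfm)²/n = 248492 − 4906²/97 = 359.6701
Population variance = 359.6701 / 97 = 3.7079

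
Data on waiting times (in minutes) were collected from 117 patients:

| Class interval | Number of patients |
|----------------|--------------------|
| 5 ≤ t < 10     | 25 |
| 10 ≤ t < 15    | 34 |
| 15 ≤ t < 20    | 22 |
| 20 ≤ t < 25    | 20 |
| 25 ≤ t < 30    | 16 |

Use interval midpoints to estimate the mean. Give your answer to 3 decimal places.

Midpoints: 7.5, 12.5, 17.5, 22.5, 27.5
Σfm = 25×7.5 + 34×12.5 + 22×17.5 + 20×22.5 + 16×27.5 = 1887.5
n = Σf = 117
Mean = 1887.5 / 117 = 16.1325

16.132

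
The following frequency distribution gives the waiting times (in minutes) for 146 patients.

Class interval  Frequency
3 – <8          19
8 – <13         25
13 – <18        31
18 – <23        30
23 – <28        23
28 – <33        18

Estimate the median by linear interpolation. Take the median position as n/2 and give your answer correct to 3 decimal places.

Cumulative frequencies: 19, 44, 75, 105, 128, 146
n = 146; position = n/2 = 73.
This falls in the class 13 – <18: L = 13, F = 44, f = 31, h = 5.
Median ≈ 13 + ((73 − 44) / 31) × 5 = 17.6774

17.677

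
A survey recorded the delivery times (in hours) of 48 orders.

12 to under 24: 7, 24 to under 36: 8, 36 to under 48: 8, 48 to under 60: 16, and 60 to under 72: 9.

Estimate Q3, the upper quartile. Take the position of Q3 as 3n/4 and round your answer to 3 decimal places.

57.750

Cumulative frequencies: 7, 15, 23, 39, 48
n = 48; position = 3n/4 = 36.
This falls in the class 48 to under 60: L = 48, F = 23, f = 16, h = 12.
Upper quartile ≈ 48 + ((36 − 23) / 16) × 12 = 57.7500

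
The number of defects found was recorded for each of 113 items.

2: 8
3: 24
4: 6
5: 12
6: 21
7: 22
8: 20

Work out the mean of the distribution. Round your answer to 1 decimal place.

Values: 2, 3, 4, 5, 6, 7, 8
Σfx = 8×2 + 24×3 + 6×4 + 12×5 + 21×6 + 22×7 + 20×8 = 612
n = Σf = 113
Mean = 612 / 113 = 5.4159

5.4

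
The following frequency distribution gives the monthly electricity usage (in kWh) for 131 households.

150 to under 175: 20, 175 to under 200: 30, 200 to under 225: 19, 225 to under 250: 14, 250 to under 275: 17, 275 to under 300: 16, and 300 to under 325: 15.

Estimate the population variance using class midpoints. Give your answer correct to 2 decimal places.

2478.73

Midpoints: 162.5, 187.5, 212.5, 237.5, 262.5, 287.5, 312.5
n = 131, Σfm = 29987.5, mean = 228.9122
Σfm² = 7189218.75
Σf(m − x̄)² = Σfm² − (Σfm)²/n = 7189218.75 − 29987.5²/131 = 324713.7405
Population variance = 324713.7405 / 131 = 2478.7308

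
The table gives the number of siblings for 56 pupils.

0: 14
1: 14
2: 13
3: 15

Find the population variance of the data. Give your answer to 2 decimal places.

1.29

Values: 0, 1, 2, 3
n = 56, Σfx = 85, mean = 1.5179
Σfx² = 201
Σf(x − x̄)² = Σfx² − (Σfx)²/n = 201 − 85²/56 = 71.9821
Population variance = 71.9821 / 56 = 1.2854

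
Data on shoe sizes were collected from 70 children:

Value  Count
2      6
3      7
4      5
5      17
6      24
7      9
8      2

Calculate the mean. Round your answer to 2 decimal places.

Values: 2, 3, 4, 5, 6, 7, 8
Σfx = 6×2 + 7×3 + 5×4 + 17×5 + 24×6 + 9×7 + 2×8 = 361
n = Σf = 70
Mean = 361 / 70 = 5.1571

5.16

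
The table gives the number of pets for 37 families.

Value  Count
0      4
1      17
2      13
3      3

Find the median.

1

Cumulative frequencies: 4, 21, 34, 37
n = 37, so the median is the value in position (n+1)/2 = 19.
Position 19 falls at value 1.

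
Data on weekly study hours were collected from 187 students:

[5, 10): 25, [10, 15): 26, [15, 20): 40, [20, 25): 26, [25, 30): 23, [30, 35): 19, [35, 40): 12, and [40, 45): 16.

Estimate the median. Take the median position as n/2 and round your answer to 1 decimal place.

Cumulative frequencies: 25, 51, 91, 117, 140, 159, 171, 187
n = 187; position = n/2 = 93.5.
This falls in the class [20, 25): L = 20, F = 91, f = 26, h = 5.
Median ≈ 20 + ((93.5 − 91) / 26) × 5 = 20.4808

20.5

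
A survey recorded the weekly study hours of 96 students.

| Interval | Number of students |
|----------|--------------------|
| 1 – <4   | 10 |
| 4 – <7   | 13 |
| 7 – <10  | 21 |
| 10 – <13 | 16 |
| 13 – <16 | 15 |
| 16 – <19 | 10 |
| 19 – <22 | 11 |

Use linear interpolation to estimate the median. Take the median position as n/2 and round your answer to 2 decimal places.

10.75

Cumulative frequencies: 10, 23, 44, 60, 75, 85, 96
n = 96; position = n/2 = 48.
This falls in the class 10 – <13: L = 10, F = 44, f = 16, h = 3.
Median ≈ 10 + ((48 − 44) / 16) × 3 = 10.7500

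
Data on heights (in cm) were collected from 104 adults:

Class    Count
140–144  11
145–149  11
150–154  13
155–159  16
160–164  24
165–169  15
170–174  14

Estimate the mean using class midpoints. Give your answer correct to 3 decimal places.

Midpoints: 142, 147, 152, 157, 162, 167, 172
Σfm = 11×142 + 11×147 + 13×152 + 16×157 + 24×162 + 15×167 + 14×172 = 16468
n = Σf = 104
Mean = 16468 / 104 = 158.3462

158.346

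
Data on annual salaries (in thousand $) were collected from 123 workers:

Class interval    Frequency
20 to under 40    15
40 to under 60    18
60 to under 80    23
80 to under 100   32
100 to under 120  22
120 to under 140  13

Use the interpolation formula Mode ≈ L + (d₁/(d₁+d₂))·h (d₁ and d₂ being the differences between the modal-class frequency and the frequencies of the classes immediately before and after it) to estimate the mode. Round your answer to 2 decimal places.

Modal class: 80 to under 100 (highest frequency 32).
d₁ = 32 − 23 = 9, d₂ = 32 − 22 = 10
Mode ≈ 80 + (9/(9+10)) × 20 = 80 + 9.4737 = 89.4737

89.47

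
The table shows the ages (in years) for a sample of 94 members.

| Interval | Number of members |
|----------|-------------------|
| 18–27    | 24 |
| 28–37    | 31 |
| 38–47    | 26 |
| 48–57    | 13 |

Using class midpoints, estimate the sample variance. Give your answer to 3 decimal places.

100.709

Midpoints: 22.5, 32.5, 42.5, 52.5
n = 94, Σfm = 3335, mean = 35.4787
Σfm² = 127687.5
Σf(m − x̄)² = Σfm² − (Σfm)²/n = 127687.5 − 3335²/94 = 9365.9574
Sample variance = 9365.9574 / 93 = 100.7092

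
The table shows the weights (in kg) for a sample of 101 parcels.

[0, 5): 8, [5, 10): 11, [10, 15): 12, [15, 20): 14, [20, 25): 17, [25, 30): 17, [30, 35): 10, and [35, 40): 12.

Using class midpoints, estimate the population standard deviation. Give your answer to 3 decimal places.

Midpoints: 2.5, 7.5, 12.5, 17.5, 22.5, 27.5, 32.5, 37.5
n = 101, Σfm = 2122.5, mean = 21.0149
Σfm² = 55731.25
Σf(m − x̄)² = Σfm² − (Σfm)²/n = 55731.25 − 2122.5²/101 = 11127.2277
Population variance = 11127.2277 / 101 = 110.1706
Standard deviation = √110.1706 = 10.4962

10.496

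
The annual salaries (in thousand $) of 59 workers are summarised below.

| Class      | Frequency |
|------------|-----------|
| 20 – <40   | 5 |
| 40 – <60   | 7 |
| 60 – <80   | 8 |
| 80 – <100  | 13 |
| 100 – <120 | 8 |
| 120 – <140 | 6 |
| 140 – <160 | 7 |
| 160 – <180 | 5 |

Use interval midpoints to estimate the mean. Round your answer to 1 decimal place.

Midpoints: 30, 50, 70, 90, 110, 130, 150, 170
Σfm = 5×30 + 7×50 + 8×70 + 13×90 + 8×110 + 6×130 + 7×150 + 5×170 = 5790
n = Σf = 59
Mean = 5790 / 59 = 98.1356

98.1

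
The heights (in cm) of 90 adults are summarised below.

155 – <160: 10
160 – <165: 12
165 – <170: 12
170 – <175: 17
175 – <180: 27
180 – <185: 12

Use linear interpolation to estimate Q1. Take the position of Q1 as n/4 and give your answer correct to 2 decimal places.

165.21

Cumulative frequencies: 10, 22, 34, 51, 78, 90
n = 90; position = n/4 = 22.5.
This falls in the class 165 – <170: L = 165, F = 22, f = 12, h = 5.
Lower quartile ≈ 165 + ((22.5 − 22) / 12) × 5 = 165.2083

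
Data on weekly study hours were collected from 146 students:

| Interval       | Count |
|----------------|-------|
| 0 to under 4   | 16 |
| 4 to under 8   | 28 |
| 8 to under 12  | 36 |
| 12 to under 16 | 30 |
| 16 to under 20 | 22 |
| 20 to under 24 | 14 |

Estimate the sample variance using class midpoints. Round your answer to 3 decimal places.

Midpoints: 2, 6, 10, 14, 18, 22
n = 146, Σfm = 1684, mean = 11.5342
Σfm² = 24456
Σf(m − x̄)² = Σfm² − (Σfm)²/n = 24456 − 1684²/146 = 5032.3288
Sample variance = 5032.3288 / 145 = 34.7057

34.706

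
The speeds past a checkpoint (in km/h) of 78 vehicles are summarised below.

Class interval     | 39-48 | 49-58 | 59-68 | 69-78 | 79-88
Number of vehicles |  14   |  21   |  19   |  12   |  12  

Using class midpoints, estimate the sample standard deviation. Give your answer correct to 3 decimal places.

13.233

Midpoints: 43.5, 53.5, 63.5, 73.5, 83.5
n = 78, Σfm = 4823, mean = 61.8333
Σfm² = 311705.5
Σf(m − x̄)² = Σfm² − (Σfm)²/n = 311705.5 − 4823²/78 = 13483.3333
Sample variance = 13483.3333 / 77 = 175.1082
Standard deviation = √175.1082 = 13.2328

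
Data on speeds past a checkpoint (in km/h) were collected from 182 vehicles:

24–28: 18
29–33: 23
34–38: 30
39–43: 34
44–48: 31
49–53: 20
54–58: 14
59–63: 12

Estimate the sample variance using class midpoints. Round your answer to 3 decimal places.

Midpoints: 26, 31, 36, 41, 46, 51, 56, 61
n = 182, Σfm = 7617, mean = 41.8516
Σfm² = 336477
Σf(m − x̄)² = Σfm² − (Σfm)²/n = 336477 − 7617²/182 = 17692.9945
Sample variance = 17692.9945 / 181 = 97.7514

97.751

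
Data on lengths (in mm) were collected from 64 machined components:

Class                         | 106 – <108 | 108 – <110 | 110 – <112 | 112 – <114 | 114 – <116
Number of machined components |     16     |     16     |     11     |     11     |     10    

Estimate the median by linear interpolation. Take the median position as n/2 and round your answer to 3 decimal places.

Cumulative frequencies: 16, 32, 43, 54, 64
n = 64; position = n/2 = 32.
This falls in the class 108 – <110: L = 108, F = 16, f = 16, h = 2.
Median ≈ 108 + ((32 − 16) / 16) × 2 = 110.0000

110.000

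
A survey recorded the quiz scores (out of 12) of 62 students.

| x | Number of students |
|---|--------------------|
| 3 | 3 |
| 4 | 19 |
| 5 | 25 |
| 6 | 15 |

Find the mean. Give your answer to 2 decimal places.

4.84

Values: 3, 4, 5, 6
Σfx = 3×3 + 19×4 + 25×5 + 15×6 = 300
n = Σf = 62
Mean = 300 / 62 = 4.8387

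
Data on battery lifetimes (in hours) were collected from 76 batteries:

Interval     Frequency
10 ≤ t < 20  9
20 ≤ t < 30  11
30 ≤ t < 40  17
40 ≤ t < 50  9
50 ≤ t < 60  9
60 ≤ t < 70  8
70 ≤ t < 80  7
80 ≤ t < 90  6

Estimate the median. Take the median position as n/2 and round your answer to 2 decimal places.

Cumulative frequencies: 9, 20, 37, 46, 55, 63, 70, 76
n = 76; position = n/2 = 38.
This falls in the class 40 ≤ t < 50: L = 40, F = 37, f = 9, h = 10.
Median ≈ 40 + ((38 − 37) / 9) × 10 = 41.1111

41.11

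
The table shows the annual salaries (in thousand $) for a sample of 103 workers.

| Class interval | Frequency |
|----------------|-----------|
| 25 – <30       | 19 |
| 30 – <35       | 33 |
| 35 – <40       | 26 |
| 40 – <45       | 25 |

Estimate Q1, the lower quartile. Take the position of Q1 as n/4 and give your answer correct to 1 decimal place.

31.0

Cumulative frequencies: 19, 52, 78, 103
n = 103; position = n/4 = 25.75.
This falls in the class 30 – <35: L = 30, F = 19, f = 33, h = 5.
Lower quartile ≈ 30 + ((25.75 − 19) / 33) × 5 = 31.0227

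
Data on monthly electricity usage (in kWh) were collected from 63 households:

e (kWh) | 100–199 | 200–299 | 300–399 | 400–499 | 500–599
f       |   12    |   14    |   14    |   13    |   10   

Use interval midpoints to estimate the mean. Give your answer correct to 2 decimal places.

341.56

Midpoints: 149.5, 249.5, 349.5, 449.5, 549.5
Σfm = 12×149.5 + 14×249.5 + 14×349.5 + 13×449.5 + 10×549.5 = 21518.5
n = Σf = 63
Mean = 21518.5 / 63 = 341.5635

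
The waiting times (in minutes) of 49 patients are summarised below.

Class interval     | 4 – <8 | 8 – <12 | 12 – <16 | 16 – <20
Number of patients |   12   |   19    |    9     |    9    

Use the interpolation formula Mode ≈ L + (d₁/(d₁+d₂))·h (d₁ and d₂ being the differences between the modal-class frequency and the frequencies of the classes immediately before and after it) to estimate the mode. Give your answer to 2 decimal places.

9.65

Modal class: 8 – <12 (highest frequency 19).
d₁ = 19 − 12 = 7, d₂ = 19 − 9 = 10
Mode ≈ 8 + (7/(7+10)) × 4 = 8 + 1.6471 = 9.6471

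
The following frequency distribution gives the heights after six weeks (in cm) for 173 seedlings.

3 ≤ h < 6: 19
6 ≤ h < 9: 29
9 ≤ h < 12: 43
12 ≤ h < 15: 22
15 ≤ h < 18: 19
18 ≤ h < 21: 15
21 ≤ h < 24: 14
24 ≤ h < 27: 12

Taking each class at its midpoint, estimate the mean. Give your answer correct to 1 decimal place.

13.2

Midpoints: 4.5, 7.5, 10.5, 13.5, 16.5, 19.5, 22.5, 25.5
Σfm = 19×4.5 + 29×7.5 + 43×10.5 + 22×13.5 + 19×16.5 + 15×19.5 + 14×22.5 + 12×25.5 = 2278.5
n = Σf = 173
Mean = 2278.5 / 173 = 13.1705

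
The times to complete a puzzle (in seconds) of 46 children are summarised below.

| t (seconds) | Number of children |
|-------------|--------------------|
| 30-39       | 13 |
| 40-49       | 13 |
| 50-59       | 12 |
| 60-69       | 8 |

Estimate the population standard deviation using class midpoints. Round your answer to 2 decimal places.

10.64

Midpoints: 34.5, 44.5, 54.5, 64.5
n = 46, Σfm = 2197, mean = 47.7609
Σfm² = 110141.5
Σf(m − x̄)² = Σfm² − (Σfm)²/n = 110141.5 − 2197²/46 = 5210.8696
Population variance = 5210.8696 / 46 = 113.2798
Standard deviation = √113.2798 = 10.6433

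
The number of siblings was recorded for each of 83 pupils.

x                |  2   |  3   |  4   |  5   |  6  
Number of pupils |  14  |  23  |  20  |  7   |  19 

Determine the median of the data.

4

Cumulative frequencies: 14, 37, 57, 64, 83
n = 83, so the median is the value in position (n+1)/2 = 42.
Position 42 falls at value 4.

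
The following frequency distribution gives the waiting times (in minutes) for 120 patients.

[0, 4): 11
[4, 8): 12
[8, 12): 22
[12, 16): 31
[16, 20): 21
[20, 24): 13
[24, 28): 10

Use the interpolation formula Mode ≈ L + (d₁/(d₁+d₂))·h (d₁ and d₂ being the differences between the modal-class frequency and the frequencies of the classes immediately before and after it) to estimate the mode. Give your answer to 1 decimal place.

13.9

Modal class: [12, 16) (highest frequency 31).
d₁ = 31 − 22 = 9, d₂ = 31 − 21 = 10
Mode ≈ 12 + (9/(9+10)) × 4 = 12 + 1.8947 = 13.8947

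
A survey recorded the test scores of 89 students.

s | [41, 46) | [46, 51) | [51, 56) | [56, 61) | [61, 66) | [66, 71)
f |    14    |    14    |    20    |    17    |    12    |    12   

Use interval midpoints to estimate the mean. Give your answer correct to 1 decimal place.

55.5

Midpoints: 43.5, 48.5, 53.5, 58.5, 63.5, 68.5
Σfm = 14×43.5 + 14×48.5 + 20×53.5 + 17×58.5 + 12×63.5 + 12×68.5 = 4936.5
n = Σf = 89
Mean = 4936.5 / 89 = 55.4663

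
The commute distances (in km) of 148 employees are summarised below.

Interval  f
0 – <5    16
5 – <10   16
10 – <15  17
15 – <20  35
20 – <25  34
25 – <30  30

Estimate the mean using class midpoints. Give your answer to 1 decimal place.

Midpoints: 2.5, 7.5, 12.5, 17.5, 22.5, 27.5
Σfm = 16×2.5 + 16×7.5 + 17×12.5 + 35×17.5 + 34×22.5 + 30×27.5 = 2575
n = Σf = 148
Mean = 2575 / 148 = 17.3986

17.4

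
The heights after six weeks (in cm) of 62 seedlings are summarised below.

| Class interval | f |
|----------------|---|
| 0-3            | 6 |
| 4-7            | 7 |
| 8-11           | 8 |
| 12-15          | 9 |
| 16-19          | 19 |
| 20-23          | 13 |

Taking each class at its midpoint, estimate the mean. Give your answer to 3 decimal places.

13.823

Midpoints: 1.5, 5.5, 9.5, 13.5, 17.5, 21.5
Σfm = 6×1.5 + 7×5.5 + 8×9.5 + 9×13.5 + 19×17.5 + 13×21.5 = 857
n = Σf = 62
Mean = 857 / 62 = 13.8226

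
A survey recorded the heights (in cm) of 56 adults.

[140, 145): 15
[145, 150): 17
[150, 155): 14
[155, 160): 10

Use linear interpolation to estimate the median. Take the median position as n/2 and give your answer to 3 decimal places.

Cumulative frequencies: 15, 32, 46, 56
n = 56; position = n/2 = 28.
This falls in the class [145, 150): L = 145, F = 15, f = 17, h = 5.
Median ≈ 145 + ((28 − 15) / 17) × 5 = 148.8235

148.824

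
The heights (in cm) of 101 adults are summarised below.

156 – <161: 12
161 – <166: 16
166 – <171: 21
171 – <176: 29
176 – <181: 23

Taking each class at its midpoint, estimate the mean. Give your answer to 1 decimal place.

Midpoints: 158.5, 163.5, 168.5, 173.5, 178.5
Σfm = 12×158.5 + 16×163.5 + 21×168.5 + 29×173.5 + 23×178.5 = 17193.5
n = Σf = 101
Mean = 17193.5 / 101 = 170.2327

170.2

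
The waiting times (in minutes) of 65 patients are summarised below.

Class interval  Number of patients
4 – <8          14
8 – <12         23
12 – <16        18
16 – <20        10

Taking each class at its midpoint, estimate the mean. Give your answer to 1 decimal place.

11.5

Midpoints: 6, 10, 14, 18
Σfm = 14×6 + 23×10 + 18×14 + 10×18 = 746
n = Σf = 65
Mean = 746 / 65 = 11.4769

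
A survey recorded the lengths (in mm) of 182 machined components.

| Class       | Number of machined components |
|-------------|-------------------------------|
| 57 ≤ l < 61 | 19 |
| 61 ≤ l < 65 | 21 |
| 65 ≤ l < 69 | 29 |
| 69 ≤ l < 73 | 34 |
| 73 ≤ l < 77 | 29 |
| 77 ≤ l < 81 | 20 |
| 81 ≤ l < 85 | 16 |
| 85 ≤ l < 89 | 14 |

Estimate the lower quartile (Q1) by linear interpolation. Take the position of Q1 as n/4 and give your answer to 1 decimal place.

65.8

Cumulative frequencies: 19, 40, 69, 103, 132, 152, 168, 182
n = 182; position = n/4 = 45.5.
This falls in the class 65 ≤ l < 69: L = 65, F = 40, f = 29, h = 4.
Lower quartile ≈ 65 + ((45.5 − 40) / 29) × 4 = 65.7586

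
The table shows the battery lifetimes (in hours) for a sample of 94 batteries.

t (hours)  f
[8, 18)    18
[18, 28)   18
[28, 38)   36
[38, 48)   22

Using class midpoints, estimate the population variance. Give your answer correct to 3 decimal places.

Midpoints: 13, 23, 33, 43
n = 94, Σfm = 2782, mean = 29.5957
Σfm² = 92446
Σf(m − x̄)² = Σfm² − (Σfm)²/n = 92446 − 2782²/94 = 10110.6383
Population variance = 10110.6383 / 94 = 107.5600

107.560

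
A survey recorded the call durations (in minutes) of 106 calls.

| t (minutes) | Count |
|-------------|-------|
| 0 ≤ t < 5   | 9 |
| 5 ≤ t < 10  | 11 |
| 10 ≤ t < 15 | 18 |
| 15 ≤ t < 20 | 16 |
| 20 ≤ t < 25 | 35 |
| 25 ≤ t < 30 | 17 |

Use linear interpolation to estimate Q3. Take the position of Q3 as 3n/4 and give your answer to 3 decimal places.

Cumulative frequencies: 9, 20, 38, 54, 89, 106
n = 106; position = 3n/4 = 79.5.
This falls in the class 20 ≤ t < 25: L = 20, F = 54, f = 35, h = 5.
Upper quartile ≈ 20 + ((79.5 − 54) / 35) × 5 = 23.6429

23.643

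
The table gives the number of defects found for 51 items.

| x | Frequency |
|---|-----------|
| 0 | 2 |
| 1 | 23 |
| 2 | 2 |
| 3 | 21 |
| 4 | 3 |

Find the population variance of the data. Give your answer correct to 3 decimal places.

1.255

Values: 0, 1, 2, 3, 4
n = 51, Σfx = 102, mean = 2.0000
Σfx² = 268
Σf(x − x̄)² = Σfx² − (Σfx)²/n = 268 − 102²/51 = 64.0000
Population variance = 64.0000 / 51 = 1.2549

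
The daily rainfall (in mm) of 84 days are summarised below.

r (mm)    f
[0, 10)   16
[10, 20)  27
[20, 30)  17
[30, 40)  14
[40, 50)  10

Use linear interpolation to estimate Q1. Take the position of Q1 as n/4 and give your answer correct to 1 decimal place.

Cumulative frequencies: 16, 43, 60, 74, 84
n = 84; position = n/4 = 21.
This falls in the class [10, 20): L = 10, F = 16, f = 27, h = 10.
Lower quartile ≈ 10 + ((21 − 16) / 27) × 10 = 11.8519

11.9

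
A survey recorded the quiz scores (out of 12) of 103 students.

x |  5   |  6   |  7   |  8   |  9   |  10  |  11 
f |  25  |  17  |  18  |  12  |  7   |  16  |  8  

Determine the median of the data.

Cumulative frequencies: 25, 42, 60, 72, 79, 95, 103
n = 103, so the median is the value in position (n+1)/2 = 52.
Position 52 falls at value 7.

7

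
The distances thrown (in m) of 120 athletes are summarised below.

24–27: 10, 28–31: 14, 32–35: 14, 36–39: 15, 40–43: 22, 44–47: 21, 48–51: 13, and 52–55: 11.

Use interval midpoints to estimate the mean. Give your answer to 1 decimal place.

Midpoints: 25.5, 29.5, 33.5, 37.5, 41.5, 45.5, 49.5, 53.5
Σfm = 10×25.5 + 14×29.5 + 14×33.5 + 15×37.5 + 22×41.5 + 21×45.5 + 13×49.5 + 11×53.5 = 4800
n = Σf = 120
Mean = 4800 / 120 = 40.0000

40.0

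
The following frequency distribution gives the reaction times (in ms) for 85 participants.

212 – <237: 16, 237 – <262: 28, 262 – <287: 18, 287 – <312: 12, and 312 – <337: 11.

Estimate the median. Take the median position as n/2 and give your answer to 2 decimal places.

Cumulative frequencies: 16, 44, 62, 74, 85
n = 85; position = n/2 = 42.5.
This falls in the class 237 – <262: L = 237, F = 16, f = 28, h = 25.
Median ≈ 237 + ((42.5 − 16) / 28) × 25 = 260.6607

260.66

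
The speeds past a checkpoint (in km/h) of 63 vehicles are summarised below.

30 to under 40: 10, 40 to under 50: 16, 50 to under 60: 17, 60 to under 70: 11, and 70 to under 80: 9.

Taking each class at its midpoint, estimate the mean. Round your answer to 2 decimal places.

Midpoints: 35, 45, 55, 65, 75
Σfm = 10×35 + 16×45 + 17×55 + 11×65 + 9×75 = 3395
n = Σf = 63
Mean = 3395 / 63 = 53.8889

53.89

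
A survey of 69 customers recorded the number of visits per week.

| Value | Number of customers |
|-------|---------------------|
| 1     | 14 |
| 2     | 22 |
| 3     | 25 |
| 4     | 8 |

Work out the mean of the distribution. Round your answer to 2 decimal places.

Values: 1, 2, 3, 4
Σfx = 14×1 + 22×2 + 25×3 + 8×4 = 165
n = Σf = 69
Mean = 165 / 69 = 2.3913

2.39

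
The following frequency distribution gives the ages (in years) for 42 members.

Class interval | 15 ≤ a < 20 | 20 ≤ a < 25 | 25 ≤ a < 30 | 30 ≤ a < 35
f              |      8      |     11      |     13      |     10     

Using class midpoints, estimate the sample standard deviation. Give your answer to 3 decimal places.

Midpoints: 17.5, 22.5, 27.5, 32.5
n = 42, Σfm = 1070, mean = 25.4762
Σfm² = 28412.5
Σf(m − x̄)² = Σfm² − (Σfm)²/n = 28412.5 − 1070²/42 = 1152.9762
Sample variance = 1152.9762 / 41 = 28.1214
Standard deviation = √28.1214 = 5.3030

5.303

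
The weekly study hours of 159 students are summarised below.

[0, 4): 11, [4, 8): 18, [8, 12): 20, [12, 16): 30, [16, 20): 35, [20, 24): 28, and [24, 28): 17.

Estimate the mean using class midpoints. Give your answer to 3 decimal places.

Midpoints: 2, 6, 10, 14, 18, 22, 26
Σfm = 11×2 + 18×6 + 20×10 + 30×14 + 35×18 + 28×22 + 17×26 = 2438
n = Σf = 159
Mean = 2438 / 159 = 15.3333

15.333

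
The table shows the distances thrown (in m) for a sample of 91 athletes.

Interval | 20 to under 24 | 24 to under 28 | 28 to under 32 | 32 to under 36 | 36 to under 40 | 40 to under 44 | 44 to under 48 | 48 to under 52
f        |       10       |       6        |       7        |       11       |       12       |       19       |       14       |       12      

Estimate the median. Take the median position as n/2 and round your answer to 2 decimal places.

Cumulative frequencies: 10, 16, 23, 34, 46, 65, 79, 91
n = 91; position = n/2 = 45.5.
This falls in the class 36 to under 40: L = 36, F = 34, f = 12, h = 4.
Median ≈ 36 + ((45.5 − 34) / 12) × 4 = 39.8333

39.83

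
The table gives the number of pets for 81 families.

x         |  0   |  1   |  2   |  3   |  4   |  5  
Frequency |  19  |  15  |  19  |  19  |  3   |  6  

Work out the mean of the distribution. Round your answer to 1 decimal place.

1.9

Values: 0, 1, 2, 3, 4, 5
Σfx = 19×0 + 15×1 + 19×2 + 19×3 + 3×4 + 6×5 = 152
n = Σf = 81
Mean = 152 / 81 = 1.8765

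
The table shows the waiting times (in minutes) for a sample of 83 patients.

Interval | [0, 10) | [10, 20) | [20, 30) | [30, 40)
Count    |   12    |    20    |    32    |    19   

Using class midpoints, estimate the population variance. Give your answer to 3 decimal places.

95.747

Midpoints: 5, 15, 25, 35
n = 83, Σfm = 1825, mean = 21.9880
Σfm² = 48075
Σf(m − x̄)² = Σfm² − (Σfm)²/n = 48075 − 1825²/83 = 7946.9880
Population variance = 7946.9880 / 83 = 95.7468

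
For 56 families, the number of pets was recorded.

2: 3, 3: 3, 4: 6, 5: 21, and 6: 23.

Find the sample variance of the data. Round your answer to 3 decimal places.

Values: 2, 3, 4, 5, 6
n = 56, Σfx = 282, mean = 5.0357
Σfx² = 1488
Σf(x − x̄)² = Σfx² − (Σfx)²/n = 1488 − 282²/56 = 67.9286
Sample variance = 67.9286 / 55 = 1.2351

1.235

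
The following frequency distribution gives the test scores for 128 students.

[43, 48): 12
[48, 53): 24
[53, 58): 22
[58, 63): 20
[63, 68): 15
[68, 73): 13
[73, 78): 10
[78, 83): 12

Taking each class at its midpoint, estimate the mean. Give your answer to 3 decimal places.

Midpoints: 45.5, 50.5, 55.5, 60.5, 65.5, 70.5, 75.5, 80.5
Σfm = 12×45.5 + 24×50.5 + 22×55.5 + 20×60.5 + 15×65.5 + 13×70.5 + 10×75.5 + 12×80.5 = 7809
n = Σf = 128
Mean = 7809 / 128 = 61.0078

61.008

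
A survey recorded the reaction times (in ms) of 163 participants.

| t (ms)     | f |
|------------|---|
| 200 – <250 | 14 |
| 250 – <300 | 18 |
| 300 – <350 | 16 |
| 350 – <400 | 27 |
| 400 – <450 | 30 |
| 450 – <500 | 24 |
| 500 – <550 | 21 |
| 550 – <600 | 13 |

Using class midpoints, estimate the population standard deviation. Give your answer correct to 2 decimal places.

101.89

Midpoints: 225, 275, 325, 375, 425, 475, 525, 575
n = 163, Σfm = 66075, mean = 405.3681
Σfm² = 28476875
Σf(m − x̄)² = Σfm² − (Σfm)²/n = 28476875 − 66075²/163 = 1692177.9141
Population variance = 1692177.9141 / 163 = 10381.4596
Standard deviation = √10381.4596 = 101.8894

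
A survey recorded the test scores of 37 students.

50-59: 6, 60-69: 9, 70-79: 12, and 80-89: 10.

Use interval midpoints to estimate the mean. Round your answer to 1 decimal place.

Midpoints: 54.5, 64.5, 74.5, 84.5
Σfm = 6×54.5 + 9×64.5 + 12×74.5 + 10×84.5 = 2646.5
n = Σf = 37
Mean = 2646.5 / 37 = 71.5270

71.5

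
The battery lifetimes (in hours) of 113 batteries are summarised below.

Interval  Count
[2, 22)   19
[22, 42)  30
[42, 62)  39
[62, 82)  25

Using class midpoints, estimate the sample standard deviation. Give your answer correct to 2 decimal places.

Midpoints: 12, 32, 52, 72
n = 113, Σfm = 5016, mean = 44.3894
Σfm² = 268512
Σf(m − x̄)² = Σfm² − (Σfm)²/n = 268512 − 5016²/113 = 45854.8673
Sample variance = 45854.8673 / 112 = 409.4185
Standard deviation = √409.4185 = 20.2341

20.23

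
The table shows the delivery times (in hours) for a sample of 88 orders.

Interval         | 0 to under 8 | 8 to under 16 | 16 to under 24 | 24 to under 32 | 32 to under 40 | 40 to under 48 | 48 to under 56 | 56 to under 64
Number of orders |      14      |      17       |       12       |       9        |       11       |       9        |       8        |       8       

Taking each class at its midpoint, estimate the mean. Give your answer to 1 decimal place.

27.7

Midpoints: 4, 12, 20, 28, 36, 44, 52, 60
Σfm = 14×4 + 17×12 + 12×20 + 9×28 + 11×36 + 9×44 + 8×52 + 8×60 = 2440
n = Σf = 88
Mean = 2440 / 88 = 27.7273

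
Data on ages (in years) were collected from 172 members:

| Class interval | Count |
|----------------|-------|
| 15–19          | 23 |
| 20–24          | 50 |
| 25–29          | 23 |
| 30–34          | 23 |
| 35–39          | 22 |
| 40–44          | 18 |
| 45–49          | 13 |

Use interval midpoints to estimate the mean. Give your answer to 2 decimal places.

29.24

Midpoints: 17, 22, 27, 32, 37, 42, 47
Σfm = 23×17 + 50×22 + 23×27 + 23×32 + 22×37 + 18×42 + 13×47 = 5029
n = Σf = 172
Mean = 5029 / 172 = 29.2384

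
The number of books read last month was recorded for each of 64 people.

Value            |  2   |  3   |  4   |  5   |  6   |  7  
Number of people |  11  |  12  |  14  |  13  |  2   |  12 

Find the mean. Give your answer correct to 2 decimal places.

Values: 2, 3, 4, 5, 6, 7
Σfx = 11×2 + 12×3 + 14×4 + 13×5 + 2×6 + 12×7 = 275
n = Σf = 64
Mean = 275 / 64 = 4.2969

4.30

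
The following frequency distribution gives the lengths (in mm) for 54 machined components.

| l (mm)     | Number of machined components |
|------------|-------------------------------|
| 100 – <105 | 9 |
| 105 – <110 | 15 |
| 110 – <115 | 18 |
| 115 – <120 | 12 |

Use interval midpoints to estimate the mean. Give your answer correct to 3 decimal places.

110.556

Midpoints: 102.5, 107.5, 112.5, 117.5
Σfm = 9×102.5 + 15×107.5 + 18×112.5 + 12×117.5 = 5970
n = Σf = 54
Mean = 5970 / 54 = 110.5556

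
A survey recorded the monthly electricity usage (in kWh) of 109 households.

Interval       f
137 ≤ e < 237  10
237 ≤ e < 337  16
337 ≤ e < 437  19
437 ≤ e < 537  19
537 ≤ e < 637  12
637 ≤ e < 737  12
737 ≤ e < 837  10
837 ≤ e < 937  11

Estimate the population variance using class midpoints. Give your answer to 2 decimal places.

Midpoints: 187, 287, 387, 487, 587, 687, 787, 887
n = 109, Σfm = 55983, mean = 513.6055
Σfm² = 33666021
Σf(m − x̄)² = Σfm² − (Σfm)²/n = 33666021 − 55983²/109 = 4912844.0367
Population variance = 4912844.0367 / 109 = 45071.9636

45071.96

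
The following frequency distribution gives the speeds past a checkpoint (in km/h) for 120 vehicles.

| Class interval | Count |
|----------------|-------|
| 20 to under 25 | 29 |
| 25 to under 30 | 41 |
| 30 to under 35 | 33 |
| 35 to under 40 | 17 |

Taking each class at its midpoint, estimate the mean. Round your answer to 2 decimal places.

29.08

Midpoints: 22.5, 27.5, 32.5, 37.5
Σfm = 29×22.5 + 41×27.5 + 33×32.5 + 17×37.5 = 3490
n = Σf = 120
Mean = 3490 / 120 = 29.0833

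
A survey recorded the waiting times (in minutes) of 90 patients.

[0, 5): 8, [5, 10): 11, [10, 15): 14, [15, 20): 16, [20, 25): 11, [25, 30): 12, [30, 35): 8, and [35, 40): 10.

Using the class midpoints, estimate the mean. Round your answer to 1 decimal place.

Midpoints: 2.5, 7.5, 12.5, 17.5, 22.5, 27.5, 32.5, 37.5
Σfm = 8×2.5 + 11×7.5 + 14×12.5 + 16×17.5 + 11×22.5 + 12×27.5 + 8×32.5 + 10×37.5 = 1770
n = Σf = 90
Mean = 1770 / 90 = 19.6667

19.7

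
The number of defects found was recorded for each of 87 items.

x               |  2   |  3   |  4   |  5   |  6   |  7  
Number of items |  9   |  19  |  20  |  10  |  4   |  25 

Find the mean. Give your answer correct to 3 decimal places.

4.644

Values: 2, 3, 4, 5, 6, 7
Σfx = 9×2 + 19×3 + 20×4 + 10×5 + 4×6 + 25×7 = 404
n = Σf = 87
Mean = 404 / 87 = 4.6437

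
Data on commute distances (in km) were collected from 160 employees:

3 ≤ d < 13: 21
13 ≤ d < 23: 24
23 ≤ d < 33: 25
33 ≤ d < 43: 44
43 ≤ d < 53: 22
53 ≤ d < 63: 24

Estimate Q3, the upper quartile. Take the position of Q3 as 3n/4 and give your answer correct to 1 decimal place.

Cumulative frequencies: 21, 45, 70, 114, 136, 160
n = 160; position = 3n/4 = 120.
This falls in the class 43 ≤ d < 53: L = 43, F = 114, f = 22, h = 10.
Upper quartile ≈ 43 + ((120 − 114) / 22) × 10 = 45.7273

45.7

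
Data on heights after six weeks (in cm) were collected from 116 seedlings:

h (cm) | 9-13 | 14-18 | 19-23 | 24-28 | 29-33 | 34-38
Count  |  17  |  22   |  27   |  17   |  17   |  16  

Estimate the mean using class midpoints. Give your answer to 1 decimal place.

Midpoints: 11, 16, 21, 26, 31, 36
Σfm = 17×11 + 22×16 + 27×21 + 17×26 + 17×31 + 16×36 = 2651
n = Σf = 116
Mean = 2651 / 116 = 22.8534

22.9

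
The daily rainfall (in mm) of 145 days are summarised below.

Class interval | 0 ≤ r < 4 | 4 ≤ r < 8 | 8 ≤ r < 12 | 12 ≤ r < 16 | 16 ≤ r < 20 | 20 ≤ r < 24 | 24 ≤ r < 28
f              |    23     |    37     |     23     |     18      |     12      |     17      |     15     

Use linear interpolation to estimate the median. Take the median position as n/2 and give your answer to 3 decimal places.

Cumulative frequencies: 23, 60, 83, 101, 113, 130, 145
n = 145; position = n/2 = 72.5.
This falls in the class 8 ≤ r < 12: L = 8, F = 60, f = 23, h = 4.
Median ≈ 8 + ((72.5 − 60) / 23) × 4 = 10.1739

10.174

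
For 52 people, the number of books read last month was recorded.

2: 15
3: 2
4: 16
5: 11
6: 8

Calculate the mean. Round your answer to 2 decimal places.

3.90

Values: 2, 3, 4, 5, 6
Σfx = 15×2 + 2×3 + 16×4 + 11×5 + 8×6 = 203
n = Σf = 52
Mean = 203 / 52 = 3.9038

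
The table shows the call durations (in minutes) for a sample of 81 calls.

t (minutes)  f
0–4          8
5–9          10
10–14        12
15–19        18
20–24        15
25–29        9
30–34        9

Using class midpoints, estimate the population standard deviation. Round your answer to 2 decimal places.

Midpoints: 2, 7, 12, 17, 22, 27, 32
n = 81, Σfm = 1397, mean = 17.2469
Σfm² = 30489
Σf(m − x̄)² = Σfm² − (Σfm)²/n = 30489 − 1397²/81 = 6395.0617
Population variance = 6395.0617 / 81 = 78.9514
Standard deviation = √78.9514 = 8.8855

8.89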